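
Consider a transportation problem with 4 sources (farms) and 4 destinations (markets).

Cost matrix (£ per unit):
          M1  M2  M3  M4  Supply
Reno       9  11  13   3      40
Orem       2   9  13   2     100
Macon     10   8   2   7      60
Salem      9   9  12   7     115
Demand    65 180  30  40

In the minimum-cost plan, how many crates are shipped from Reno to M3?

0

Solving gives:
  Reno to M4: 40 crates
  Orem to M1: 65 crates
  Orem to M2: 35 crates
  Macon to M2: 30 crates
  Macon to M3: 30 crates
  Salem to M2: 115 crates
Total cost = £1900.
The route Reno→M3 is not used.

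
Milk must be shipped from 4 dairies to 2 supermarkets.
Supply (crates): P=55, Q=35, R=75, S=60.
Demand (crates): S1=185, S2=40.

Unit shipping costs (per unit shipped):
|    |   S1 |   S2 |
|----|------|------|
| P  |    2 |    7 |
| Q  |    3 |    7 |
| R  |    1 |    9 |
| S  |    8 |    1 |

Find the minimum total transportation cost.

A cheapest plan:
  P–S1: 55 crates
  Q–S1: 35 crates
  R–S1: 75 crates
  S–S1: 20 crates
  S–S2: 40 crates
Total cost = 490.
(Supply check: P ships 55; Q ships 35; R ships 75; S ships 60.)

490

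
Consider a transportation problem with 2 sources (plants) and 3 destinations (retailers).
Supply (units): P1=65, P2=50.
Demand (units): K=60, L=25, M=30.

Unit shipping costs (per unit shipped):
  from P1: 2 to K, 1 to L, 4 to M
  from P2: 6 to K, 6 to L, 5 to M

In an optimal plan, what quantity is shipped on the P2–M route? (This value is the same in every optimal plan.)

30

The minimum-cost plan:
  P1→K: 40 × 2 = 80
  P1→L: 25 × 1 = 25
  P2→K: 20 × 6 = 120
  P2→M: 30 × 5 = 150
Total cost = 375.
So P2→M carries 30 units.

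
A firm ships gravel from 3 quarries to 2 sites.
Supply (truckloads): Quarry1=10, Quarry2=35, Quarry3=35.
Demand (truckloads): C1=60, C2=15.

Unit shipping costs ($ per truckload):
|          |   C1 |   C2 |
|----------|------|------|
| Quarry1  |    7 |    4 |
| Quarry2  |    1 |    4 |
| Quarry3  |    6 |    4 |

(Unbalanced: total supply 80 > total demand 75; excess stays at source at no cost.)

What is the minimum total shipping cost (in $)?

A cheapest plan:
  Quarry1 to C2: 10 × $4 = $40
  Quarry2 to C1: 35 × $1 = $35
  Quarry3 to C1: 25 × $6 = $150
  Quarry3 to C2: 5 × $4 = $20
Total = 40 + 35 + 150 + 20 = $245.

245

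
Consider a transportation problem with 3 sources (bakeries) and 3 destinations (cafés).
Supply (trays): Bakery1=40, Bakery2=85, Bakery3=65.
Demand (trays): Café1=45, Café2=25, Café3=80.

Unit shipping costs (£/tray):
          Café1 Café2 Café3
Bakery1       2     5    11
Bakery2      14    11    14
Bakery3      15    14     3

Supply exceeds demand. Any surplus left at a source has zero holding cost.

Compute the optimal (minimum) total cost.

830

An optimal shipping plan:
  Bakery1–Café1: 40 trays
  Bakery2–Café1: 5 trays
  Bakery2–Café2: 25 trays
  Bakery2–Café3: 15 trays
  Bakery3–Café3: 65 trays
Total cost = £830.
(Supply check: Bakery1 ships 40; Bakery2 ships 45; Bakery3 ships 65.)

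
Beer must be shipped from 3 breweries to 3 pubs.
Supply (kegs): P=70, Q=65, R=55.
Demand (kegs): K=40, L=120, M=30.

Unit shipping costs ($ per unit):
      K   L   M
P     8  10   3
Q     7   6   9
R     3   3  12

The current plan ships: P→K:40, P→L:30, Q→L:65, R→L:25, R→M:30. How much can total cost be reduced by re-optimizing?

Current plan cost = 40·8 + 30·10 + 65·6 + 25·3 + 30·12 = $1445.
Optimal plan:
  P->K: 40 kegs
  P->M: 30 kegs
  Q->L: 65 kegs
  R->L: 55 kegs
Optimal cost = $965.
Saving = 1445 − 965 = $480.

480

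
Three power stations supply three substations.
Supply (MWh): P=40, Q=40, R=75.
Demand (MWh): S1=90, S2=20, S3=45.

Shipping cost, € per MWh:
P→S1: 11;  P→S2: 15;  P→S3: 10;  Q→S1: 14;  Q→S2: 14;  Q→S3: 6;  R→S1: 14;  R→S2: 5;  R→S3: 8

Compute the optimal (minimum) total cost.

1520

Optimal allocation:
  P–S1: 40 × €11 = €440
  Q–S3: 40 × €6 = €240
  R–S1: 50 × €14 = €700
  R–S2: 20 × €5 = €100
  R–S3: 5 × €8 = €40
Total = 440 + 240 + 700 + 100 + 40 = €1520.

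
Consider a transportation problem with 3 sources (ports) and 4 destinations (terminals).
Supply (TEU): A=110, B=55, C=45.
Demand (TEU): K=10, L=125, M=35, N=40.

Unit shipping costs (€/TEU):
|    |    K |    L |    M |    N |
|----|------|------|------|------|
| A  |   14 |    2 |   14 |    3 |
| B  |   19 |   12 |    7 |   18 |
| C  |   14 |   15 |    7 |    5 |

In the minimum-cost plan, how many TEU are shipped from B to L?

15

Optimal shipments:
  A→L: 110 TEU
  B→K: 5 TEU
  B→L: 15 TEU
  B→M: 35 TEU
  C→K: 5 TEU
  C→N: 40 TEU
Total cost = €1010.
So B→L carries 15 TEU.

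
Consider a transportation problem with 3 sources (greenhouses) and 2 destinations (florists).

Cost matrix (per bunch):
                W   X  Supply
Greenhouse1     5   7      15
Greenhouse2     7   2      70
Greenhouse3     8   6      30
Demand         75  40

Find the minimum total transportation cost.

A cheapest plan:
  Greenhouse1->W: 15 × 5 = 75
  Greenhouse2->W: 30 × 7 = 210
  Greenhouse2->X: 40 × 2 = 80
  Greenhouse3->W: 30 × 8 = 240
Total = 75 + 210 + 80 + 240 = 605.
(Supply check: Greenhouse1 ships 15; Greenhouse2 ships 70; Greenhouse3 ships 30.)

605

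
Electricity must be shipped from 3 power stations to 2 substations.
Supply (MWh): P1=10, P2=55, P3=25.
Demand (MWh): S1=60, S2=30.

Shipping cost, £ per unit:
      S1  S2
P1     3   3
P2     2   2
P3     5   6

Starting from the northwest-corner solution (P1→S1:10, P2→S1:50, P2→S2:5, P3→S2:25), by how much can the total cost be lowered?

Current plan cost = 10·3 + 50·2 + 5·2 + 25·6 = £290.
Optimal plan:
  P1–S1: 10 MWh
  P2–S1: 25 MWh
  P2–S2: 30 MWh
  P3–S1: 25 MWh
Optimal cost = £265.
Saving = 290 − 265 = £25.

25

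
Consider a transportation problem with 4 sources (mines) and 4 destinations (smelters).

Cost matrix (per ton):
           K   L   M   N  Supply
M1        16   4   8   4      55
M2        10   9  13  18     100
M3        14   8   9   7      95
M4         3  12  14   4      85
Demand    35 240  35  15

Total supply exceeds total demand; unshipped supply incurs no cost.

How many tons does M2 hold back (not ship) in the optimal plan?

Minimum-cost shipments:
  M1–L: 55 tons
  M2–L: 100 tons
  M3–L: 60 tons
  M3–M: 35 tons
  M4–K: 35 tons
  M4–L: 25 tons
  M4–N: 15 tons
Total cost = 2380.
M2 ships 100 of its 100, leaving 0.

0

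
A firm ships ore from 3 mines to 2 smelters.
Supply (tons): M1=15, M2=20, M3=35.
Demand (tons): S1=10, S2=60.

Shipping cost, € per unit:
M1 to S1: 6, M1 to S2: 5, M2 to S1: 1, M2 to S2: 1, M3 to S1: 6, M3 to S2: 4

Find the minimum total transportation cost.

235

A cheapest plan:
  M1→S2: 15 × €5 = €75
  M2→S1: 10 × €1 = €10
  M2→S2: 10 × €1 = €10
  M3→S2: 35 × €4 = €140
Total = 75 + 10 + 10 + 140 = €235.
(Supply check: M1 ships 15; M2 ships 20; M3 ships 35.)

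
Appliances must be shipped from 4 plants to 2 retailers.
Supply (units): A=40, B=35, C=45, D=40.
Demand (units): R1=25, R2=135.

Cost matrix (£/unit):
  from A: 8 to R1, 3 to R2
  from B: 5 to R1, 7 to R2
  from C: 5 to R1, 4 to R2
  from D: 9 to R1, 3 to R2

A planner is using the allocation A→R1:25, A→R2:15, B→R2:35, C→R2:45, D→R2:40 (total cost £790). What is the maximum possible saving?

175

Current plan cost = 25·8 + 15·3 + 35·7 + 45·4 + 40·3 = £790.
Optimal plan:
  A to R2: 40 × £3 = £120
  B to R1: 25 × £5 = £125
  B to R2: 10 × £7 = £70
  C to R2: 45 × £4 = £180
  D to R2: 40 × £3 = £120
Optimal cost = £615.
Saving = 790 − 615 = £175.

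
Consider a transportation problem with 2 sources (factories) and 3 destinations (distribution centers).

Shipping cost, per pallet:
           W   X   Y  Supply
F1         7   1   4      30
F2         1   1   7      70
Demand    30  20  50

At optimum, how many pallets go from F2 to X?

Solving gives:
  F1 to Y: 30 × 4 = 120
  F2 to W: 30 × 1 = 30
  F2 to X: 20 × 1 = 20
  F2 to Y: 20 × 7 = 140
Total cost = 310.
So F2→X carries 20 pallets.

20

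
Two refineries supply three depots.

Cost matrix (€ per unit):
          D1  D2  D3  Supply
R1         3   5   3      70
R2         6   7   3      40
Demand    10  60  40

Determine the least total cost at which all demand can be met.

A cheapest plan:
  R1→D1: 10 kL
  R1→D2: 60 kL
  R2→D3: 40 kL
Total cost = €450.

450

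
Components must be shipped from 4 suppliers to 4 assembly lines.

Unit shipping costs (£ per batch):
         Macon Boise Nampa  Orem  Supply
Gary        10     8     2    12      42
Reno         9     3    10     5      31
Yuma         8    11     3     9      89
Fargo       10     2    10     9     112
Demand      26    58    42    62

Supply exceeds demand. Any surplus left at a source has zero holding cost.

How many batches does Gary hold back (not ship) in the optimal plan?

An optimal plan:
  Gary to Nampa: 42 × £2 = £84
  Reno to Orem: 31 × £5 = £155
  Yuma to Macon: 26 × £8 = £208
  Fargo to Boise: 58 × £2 = £116
  Fargo to Orem: 31 × £9 = £279
Total cost = £842.
Gary ships 42 of its 42, leaving 0.

0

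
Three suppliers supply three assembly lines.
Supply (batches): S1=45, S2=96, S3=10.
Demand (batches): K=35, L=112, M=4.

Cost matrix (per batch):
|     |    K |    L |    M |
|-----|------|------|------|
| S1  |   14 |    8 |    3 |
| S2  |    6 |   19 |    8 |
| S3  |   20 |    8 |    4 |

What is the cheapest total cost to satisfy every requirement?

1765

An optimal shipping plan:
  S1->L: 45 × 8 = 360
  S2->K: 35 × 6 = 210
  S2->L: 57 × 19 = 1083
  S2->M: 4 × 8 = 32
  S3->L: 10 × 8 = 80
Total = 360 + 210 + 1083 + 32 + 80 = 1765.
(Supply check: S1 ships 45; S2 ships 96; S3 ships 10.)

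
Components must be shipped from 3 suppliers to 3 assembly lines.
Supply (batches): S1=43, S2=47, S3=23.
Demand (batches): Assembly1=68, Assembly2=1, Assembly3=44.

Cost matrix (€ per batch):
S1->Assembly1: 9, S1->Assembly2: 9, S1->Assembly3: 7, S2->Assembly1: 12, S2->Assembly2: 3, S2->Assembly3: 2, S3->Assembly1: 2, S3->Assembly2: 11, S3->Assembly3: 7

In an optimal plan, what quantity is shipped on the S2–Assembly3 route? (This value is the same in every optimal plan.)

The minimum-cost plan:
  S1–Assembly1: 43 batches
  S2–Assembly1: 2 batches
  S2–Assembly2: 1 batches
  S2–Assembly3: 44 batches
  S3–Assembly1: 23 batches
Total cost = €548.
So S2→Assembly3 carries 44 batches.

44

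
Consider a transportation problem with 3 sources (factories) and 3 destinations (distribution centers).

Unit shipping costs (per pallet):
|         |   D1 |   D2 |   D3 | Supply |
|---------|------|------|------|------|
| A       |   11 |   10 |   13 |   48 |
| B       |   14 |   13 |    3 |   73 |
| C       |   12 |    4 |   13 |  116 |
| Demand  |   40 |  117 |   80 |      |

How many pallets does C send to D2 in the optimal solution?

116

The minimum-cost plan:
  A to D1: 40 × 11 = 440
  A to D2: 1 × 10 = 10
  A to D3: 7 × 13 = 91
  B to D3: 73 × 3 = 219
  C to D2: 116 × 4 = 464
Total cost = 1224.
So C→D2 carries 116 pallets.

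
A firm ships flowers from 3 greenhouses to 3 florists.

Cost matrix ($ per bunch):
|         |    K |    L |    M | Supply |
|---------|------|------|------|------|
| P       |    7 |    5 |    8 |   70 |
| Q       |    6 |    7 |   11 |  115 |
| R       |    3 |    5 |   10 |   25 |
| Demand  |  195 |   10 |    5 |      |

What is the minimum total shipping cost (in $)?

1240

An optimal shipping plan:
  P→K: 55 bunches
  P→L: 10 bunches
  P→M: 5 bunches
  Q→K: 115 bunches
  R→K: 25 bunches
Total cost = $1240.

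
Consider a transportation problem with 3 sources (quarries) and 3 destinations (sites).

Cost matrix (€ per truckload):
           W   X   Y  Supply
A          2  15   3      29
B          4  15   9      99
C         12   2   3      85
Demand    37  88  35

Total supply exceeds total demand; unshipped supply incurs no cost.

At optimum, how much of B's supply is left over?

An optimal plan:
  A→Y: 29 × €3 = €87
  B→W: 37 × €4 = €148
  B→X: 3 × €15 = €45
  B→Y: 6 × €9 = €54
  C→X: 85 × €2 = €170
Total cost = €504.
B ships 46 of its 99, leaving 53.

53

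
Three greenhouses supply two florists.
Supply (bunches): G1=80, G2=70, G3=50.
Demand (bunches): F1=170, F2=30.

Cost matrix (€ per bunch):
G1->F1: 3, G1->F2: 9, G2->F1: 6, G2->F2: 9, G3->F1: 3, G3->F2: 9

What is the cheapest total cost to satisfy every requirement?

900

An optimal shipping plan:
  G1→F1: 80 × €3 = €240
  G2→F1: 40 × €6 = €240
  G2→F2: 30 × €9 = €270
  G3→F1: 50 × €3 = €150
Total = 240 + 240 + 270 + 150 = €900.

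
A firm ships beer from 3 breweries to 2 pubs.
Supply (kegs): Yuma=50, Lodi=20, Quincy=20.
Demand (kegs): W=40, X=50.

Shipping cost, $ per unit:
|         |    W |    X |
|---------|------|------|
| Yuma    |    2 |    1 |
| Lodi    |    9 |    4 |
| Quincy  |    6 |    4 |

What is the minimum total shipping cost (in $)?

An optimal shipping plan:
  Yuma→W: 40 × $2 = $80
  Yuma→X: 10 × $1 = $10
  Lodi→X: 20 × $4 = $80
  Quincy→X: 20 × $4 = $80
Total = 80 + 10 + 80 + 80 = $250.

250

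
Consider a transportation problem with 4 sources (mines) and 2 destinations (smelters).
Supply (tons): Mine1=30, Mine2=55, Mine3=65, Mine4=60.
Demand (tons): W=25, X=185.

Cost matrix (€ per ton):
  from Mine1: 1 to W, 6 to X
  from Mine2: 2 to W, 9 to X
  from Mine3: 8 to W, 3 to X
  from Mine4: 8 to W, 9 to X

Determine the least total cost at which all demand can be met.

An optimal shipping plan:
  Mine1→X: 30 × €6 = €180
  Mine2→W: 25 × €2 = €50
  Mine2→X: 30 × €9 = €270
  Mine3→X: 65 × €3 = €195
  Mine4→X: 60 × €9 = €540
Total = 180 + 50 + 270 + 195 + 540 = €1235.
(Supply check: Mine1 ships 30; Mine2 ships 55; Mine3 ships 65; Mine4 ships 60.)

1235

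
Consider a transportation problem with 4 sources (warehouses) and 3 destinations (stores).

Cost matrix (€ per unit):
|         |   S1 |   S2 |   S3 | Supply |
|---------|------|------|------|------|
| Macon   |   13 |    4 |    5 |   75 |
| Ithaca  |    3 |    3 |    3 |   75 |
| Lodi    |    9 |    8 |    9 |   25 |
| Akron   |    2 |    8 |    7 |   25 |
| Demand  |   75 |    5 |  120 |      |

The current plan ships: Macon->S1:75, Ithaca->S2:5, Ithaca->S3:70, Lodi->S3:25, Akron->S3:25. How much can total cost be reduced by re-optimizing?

730

Current plan cost = 75·13 + 5·3 + 70·3 + 25·9 + 25·7 = €1600.
Optimal plan:
  Macon to S2: 5 × €4 = €20
  Macon to S3: 70 × €5 = €350
  Ithaca to S1: 25 × €3 = €75
  Ithaca to S3: 50 × €3 = €150
  Lodi to S1: 25 × €9 = €225
  Akron to S1: 25 × €2 = €50
Optimal cost = €870.
Saving = 1600 − 870 = €730.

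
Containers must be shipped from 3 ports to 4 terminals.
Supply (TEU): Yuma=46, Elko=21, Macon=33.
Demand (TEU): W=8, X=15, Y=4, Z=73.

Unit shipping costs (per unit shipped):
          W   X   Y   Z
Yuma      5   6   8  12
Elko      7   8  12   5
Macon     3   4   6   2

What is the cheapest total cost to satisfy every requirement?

One minimum-cost allocation:
  Yuma–W: 8 TEU
  Yuma–X: 15 TEU
  Yuma–Y: 4 TEU
  Yuma–Z: 19 TEU
  Elko–Z: 21 TEU
  Macon–Z: 33 TEU
Total cost = 561.

561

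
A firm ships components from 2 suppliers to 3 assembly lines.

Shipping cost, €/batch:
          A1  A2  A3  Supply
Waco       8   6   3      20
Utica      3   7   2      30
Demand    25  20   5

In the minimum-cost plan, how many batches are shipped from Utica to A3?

5

Solving gives:
  Waco–A2: 20 × €6 = €120
  Utica–A1: 25 × €3 = €75
  Utica–A3: 5 × €2 = €10
Total cost = €205.
So Utica→A3 carries 5 batches.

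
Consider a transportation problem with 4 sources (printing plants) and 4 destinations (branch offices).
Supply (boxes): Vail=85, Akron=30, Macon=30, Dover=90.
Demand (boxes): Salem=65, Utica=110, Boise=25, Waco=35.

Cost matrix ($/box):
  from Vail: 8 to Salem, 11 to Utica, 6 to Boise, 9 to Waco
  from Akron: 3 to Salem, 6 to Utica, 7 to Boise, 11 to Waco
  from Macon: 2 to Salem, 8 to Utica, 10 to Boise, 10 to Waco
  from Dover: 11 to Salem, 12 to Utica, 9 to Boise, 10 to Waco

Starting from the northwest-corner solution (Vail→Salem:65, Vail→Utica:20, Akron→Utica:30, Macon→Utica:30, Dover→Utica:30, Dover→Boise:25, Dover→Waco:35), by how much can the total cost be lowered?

Current plan cost = 65·8 + 20·11 + 30·6 + 30·8 + 30·12 + 25·9 + 35·10 = $2095.
Optimal plan:
  Vail->Salem: 5 boxes
  Vail->Utica: 55 boxes
  Vail->Boise: 25 boxes
  Akron->Salem: 30 boxes
  Macon->Salem: 30 boxes
  Dover->Utica: 55 boxes
  Dover->Waco: 35 boxes
Optimal cost = $1955.
Saving = 2095 − 1955 = $140.

140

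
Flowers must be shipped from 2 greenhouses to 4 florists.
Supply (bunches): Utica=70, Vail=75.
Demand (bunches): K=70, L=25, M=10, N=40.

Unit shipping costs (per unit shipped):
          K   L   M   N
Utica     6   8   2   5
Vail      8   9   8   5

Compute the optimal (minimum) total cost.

885

An optimal shipping plan:
  Utica to K: 60 bunches
  Utica to M: 10 bunches
  Vail to K: 10 bunches
  Vail to L: 25 bunches
  Vail to N: 40 bunches
Total cost = 885.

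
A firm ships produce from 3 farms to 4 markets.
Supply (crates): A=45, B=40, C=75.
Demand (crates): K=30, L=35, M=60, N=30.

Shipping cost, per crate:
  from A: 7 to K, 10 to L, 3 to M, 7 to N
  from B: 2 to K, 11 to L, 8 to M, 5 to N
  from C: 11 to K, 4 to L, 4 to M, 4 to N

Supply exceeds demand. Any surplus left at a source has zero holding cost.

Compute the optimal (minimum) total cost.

520

Optimal allocation:
  A–M: 45 × 3 = 135
  B–K: 30 × 2 = 60
  B–N: 5 × 5 = 25
  C–L: 35 × 4 = 140
  C–M: 15 × 4 = 60
  C–N: 25 × 4 = 100
Total = 135 + 60 + 25 + 140 + 60 + 100 = 520.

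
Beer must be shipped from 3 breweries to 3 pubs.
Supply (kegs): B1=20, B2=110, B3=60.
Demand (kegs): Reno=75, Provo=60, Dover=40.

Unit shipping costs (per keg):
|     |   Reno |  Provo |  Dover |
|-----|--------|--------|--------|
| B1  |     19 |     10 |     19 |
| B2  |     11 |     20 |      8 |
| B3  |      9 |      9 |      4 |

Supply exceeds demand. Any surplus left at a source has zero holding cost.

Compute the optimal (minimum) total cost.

A cheapest plan:
  B1→Provo: 20 kegs
  B2→Reno: 75 kegs
  B2→Dover: 20 kegs
  B3→Provo: 40 kegs
  B3→Dover: 20 kegs
Total cost = 1625.
(Supply check: B1 ships 20; B2 ships 95; B3 ships 60.)

1625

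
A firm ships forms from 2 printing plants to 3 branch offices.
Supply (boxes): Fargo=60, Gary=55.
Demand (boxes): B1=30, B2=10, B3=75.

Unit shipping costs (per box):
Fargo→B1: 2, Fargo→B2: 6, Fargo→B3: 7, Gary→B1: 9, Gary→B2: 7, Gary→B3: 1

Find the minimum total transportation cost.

315

One minimum-cost allocation:
  Fargo→B1: 30 × 2 = 60
  Fargo→B2: 10 × 6 = 60
  Fargo→B3: 20 × 7 = 140
  Gary→B3: 55 × 1 = 55
Total = 60 + 60 + 140 + 55 = 315.
(Supply check: Fargo ships 60; Gary ships 55.)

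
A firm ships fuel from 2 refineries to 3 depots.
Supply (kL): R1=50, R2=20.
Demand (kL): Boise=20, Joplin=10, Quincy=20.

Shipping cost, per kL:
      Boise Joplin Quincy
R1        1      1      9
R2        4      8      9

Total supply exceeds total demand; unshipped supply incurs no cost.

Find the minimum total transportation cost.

210

One minimum-cost allocation:
  R1 to Boise: 20 × 1 = 20
  R1 to Joplin: 10 × 1 = 10
  R1 to Quincy: 20 × 9 = 180
Total = 20 + 10 + 180 = 210.
(Supply check: R1 ships 50; R2 ships 0.)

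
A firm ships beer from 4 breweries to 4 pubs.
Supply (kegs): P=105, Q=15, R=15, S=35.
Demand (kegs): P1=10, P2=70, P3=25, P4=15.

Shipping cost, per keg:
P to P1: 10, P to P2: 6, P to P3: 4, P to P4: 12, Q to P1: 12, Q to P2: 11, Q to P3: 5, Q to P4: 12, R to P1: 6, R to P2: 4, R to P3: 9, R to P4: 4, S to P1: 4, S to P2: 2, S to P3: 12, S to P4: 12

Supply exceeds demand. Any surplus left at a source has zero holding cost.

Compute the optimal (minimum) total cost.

520

A cheapest plan:
  P–P2: 45 × 6 = 270
  P–P3: 25 × 4 = 100
  R–P4: 15 × 4 = 60
  S–P1: 10 × 4 = 40
  S–P2: 25 × 2 = 50
Total = 270 + 100 + 60 + 40 + 50 = 520.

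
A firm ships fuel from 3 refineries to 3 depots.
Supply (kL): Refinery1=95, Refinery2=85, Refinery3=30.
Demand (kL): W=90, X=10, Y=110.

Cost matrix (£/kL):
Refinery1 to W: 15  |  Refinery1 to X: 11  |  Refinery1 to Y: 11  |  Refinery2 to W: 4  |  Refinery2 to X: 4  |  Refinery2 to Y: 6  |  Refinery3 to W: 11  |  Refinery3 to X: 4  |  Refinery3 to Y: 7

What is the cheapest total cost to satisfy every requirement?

Optimal allocation:
  Refinery1 to Y: 95 × £11 = £1045
  Refinery2 to W: 85 × £4 = £340
  Refinery3 to W: 5 × £11 = £55
  Refinery3 to X: 10 × £4 = £40
  Refinery3 to Y: 15 × £7 = £105
Total = 1045 + 340 + 55 + 40 + 105 = £1585.
(Supply check: Refinery1 ships 95; Refinery2 ships 85; Refinery3 ships 30.)

1585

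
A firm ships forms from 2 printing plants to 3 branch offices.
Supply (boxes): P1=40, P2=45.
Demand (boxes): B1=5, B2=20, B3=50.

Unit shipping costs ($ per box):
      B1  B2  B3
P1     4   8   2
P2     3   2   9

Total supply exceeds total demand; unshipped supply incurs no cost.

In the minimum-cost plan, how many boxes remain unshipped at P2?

10

Minimum-cost shipments:
  P1–B3: 40 boxes
  P2–B1: 5 boxes
  P2–B2: 20 boxes
  P2–B3: 10 boxes
Total cost = $225.
P2 ships 35 of its 45, leaving 10.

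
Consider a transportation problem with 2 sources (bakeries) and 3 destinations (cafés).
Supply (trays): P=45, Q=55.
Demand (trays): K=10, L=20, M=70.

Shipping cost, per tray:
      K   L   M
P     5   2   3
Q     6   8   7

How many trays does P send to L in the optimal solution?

20

The minimum-cost plan:
  P→L: 20 × 2 = 40
  P→M: 25 × 3 = 75
  Q→K: 10 × 6 = 60
  Q→M: 45 × 7 = 315
Total cost = 490.
So P→L carries 20 trays.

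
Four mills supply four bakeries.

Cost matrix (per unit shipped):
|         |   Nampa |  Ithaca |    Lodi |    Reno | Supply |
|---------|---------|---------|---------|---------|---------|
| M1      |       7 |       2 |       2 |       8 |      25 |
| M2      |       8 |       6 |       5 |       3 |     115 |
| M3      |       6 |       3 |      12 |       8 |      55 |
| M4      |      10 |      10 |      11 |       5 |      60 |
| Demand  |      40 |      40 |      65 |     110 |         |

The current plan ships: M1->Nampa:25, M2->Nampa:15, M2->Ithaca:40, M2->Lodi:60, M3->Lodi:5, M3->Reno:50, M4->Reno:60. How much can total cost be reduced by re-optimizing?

Current plan cost = 25·7 + 15·8 + 40·6 + 60·5 + 5·12 + 50·8 + 60·5 = 1595.
Optimal plan:
  M1–Ithaca: 25 × 2 = 50
  M2–Lodi: 65 × 5 = 325
  M2–Reno: 50 × 3 = 150
  M3–Nampa: 40 × 6 = 240
  M3–Ithaca: 15 × 3 = 45
  M4–Reno: 60 × 5 = 300
Optimal cost = 1110.
Saving = 1595 − 1110 = 485.

485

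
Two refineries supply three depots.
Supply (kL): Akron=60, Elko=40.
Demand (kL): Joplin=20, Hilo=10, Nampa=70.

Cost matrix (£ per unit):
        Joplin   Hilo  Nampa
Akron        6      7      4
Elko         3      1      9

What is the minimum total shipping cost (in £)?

400

Optimal allocation:
  Akron→Nampa: 60 × £4 = £240
  Elko→Joplin: 20 × £3 = £60
  Elko→Hilo: 10 × £1 = £10
  Elko→Nampa: 10 × £9 = £90
Total = 240 + 60 + 10 + 90 = £400.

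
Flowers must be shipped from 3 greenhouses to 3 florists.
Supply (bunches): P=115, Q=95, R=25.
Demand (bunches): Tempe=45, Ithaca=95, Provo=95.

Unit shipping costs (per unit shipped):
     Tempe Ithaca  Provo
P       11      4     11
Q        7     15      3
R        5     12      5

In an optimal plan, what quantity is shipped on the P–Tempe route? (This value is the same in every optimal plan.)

Optimal shipments:
  P–Tempe: 20 × 11 = 220
  P–Ithaca: 95 × 4 = 380
  Q–Provo: 95 × 3 = 285
  R–Tempe: 25 × 5 = 125
Total cost = 1010.
So P→Tempe carries 20 bunches.

20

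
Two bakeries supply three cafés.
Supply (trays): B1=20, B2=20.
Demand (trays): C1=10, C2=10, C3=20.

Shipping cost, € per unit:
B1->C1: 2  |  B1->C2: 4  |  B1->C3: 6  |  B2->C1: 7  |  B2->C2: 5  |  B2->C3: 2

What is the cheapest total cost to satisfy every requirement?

Optimal allocation:
  B1 to C1: 10 × €2 = €20
  B1 to C2: 10 × €4 = €40
  B2 to C3: 20 × €2 = €40
Total = 20 + 40 + 40 = €100.

100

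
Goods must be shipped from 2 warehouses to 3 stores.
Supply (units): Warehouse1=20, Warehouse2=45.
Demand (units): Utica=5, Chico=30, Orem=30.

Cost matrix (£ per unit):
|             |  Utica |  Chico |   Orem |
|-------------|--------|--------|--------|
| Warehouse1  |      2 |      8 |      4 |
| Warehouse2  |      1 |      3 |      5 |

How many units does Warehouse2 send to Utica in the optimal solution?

The minimum-cost plan:
  Warehouse1–Orem: 20 × £4 = £80
  Warehouse2–Utica: 5 × £1 = £5
  Warehouse2–Chico: 30 × £3 = £90
  Warehouse2–Orem: 10 × £5 = £50
Total cost = £225.
So Warehouse2→Utica carries 5 units.

5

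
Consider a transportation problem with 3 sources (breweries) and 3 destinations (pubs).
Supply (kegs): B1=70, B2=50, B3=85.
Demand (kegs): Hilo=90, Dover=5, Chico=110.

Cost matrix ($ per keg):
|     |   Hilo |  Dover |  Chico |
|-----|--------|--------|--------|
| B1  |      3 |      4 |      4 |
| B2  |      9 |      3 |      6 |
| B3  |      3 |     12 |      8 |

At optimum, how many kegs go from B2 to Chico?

Optimal shipments:
  B1→Hilo: 5 × $3 = $15
  B1→Chico: 65 × $4 = $260
  B2→Dover: 5 × $3 = $15
  B2→Chico: 45 × $6 = $270
  B3→Hilo: 85 × $3 = $255
Total cost = $815.
So B2→Chico carries 45 kegs.

45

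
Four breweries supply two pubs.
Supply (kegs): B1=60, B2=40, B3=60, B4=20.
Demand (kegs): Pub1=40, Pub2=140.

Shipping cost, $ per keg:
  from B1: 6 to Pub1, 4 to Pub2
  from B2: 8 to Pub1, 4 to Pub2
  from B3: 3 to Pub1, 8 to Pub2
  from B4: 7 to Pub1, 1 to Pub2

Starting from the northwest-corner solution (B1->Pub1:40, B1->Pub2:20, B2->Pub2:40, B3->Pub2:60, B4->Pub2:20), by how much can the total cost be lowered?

280

Current plan cost = 40·6 + 20·4 + 40·4 + 60·8 + 20·1 = $980.
Optimal plan:
  B1 to Pub2: 60 kegs
  B2 to Pub2: 40 kegs
  B3 to Pub1: 40 kegs
  B3 to Pub2: 20 kegs
  B4 to Pub2: 20 kegs
Optimal cost = $700.
Saving = 980 − 700 = $280.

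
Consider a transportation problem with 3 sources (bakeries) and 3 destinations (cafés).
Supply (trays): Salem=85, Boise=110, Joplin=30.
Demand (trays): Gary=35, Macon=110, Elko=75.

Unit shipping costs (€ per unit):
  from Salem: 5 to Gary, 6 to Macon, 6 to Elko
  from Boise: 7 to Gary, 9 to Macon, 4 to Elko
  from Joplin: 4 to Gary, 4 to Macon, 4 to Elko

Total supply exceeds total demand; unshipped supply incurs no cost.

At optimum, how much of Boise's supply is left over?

An optimal plan:
  Salem->Gary: 5 × €5 = €25
  Salem->Macon: 80 × €6 = €480
  Boise->Gary: 30 × €7 = €210
  Boise->Elko: 75 × €4 = €300
  Joplin->Macon: 30 × €4 = €120
Total cost = €1135.
Boise ships 105 of its 110, leaving 5.

5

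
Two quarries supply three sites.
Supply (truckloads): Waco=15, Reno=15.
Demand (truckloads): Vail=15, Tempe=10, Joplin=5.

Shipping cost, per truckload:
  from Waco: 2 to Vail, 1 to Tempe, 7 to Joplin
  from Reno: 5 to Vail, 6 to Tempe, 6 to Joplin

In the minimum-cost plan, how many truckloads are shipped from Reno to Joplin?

5

Optimal shipments:
  Waco->Vail: 5 × 2 = 10
  Waco->Tempe: 10 × 1 = 10
  Reno->Vail: 10 × 5 = 50
  Reno->Joplin: 5 × 6 = 30
Total cost = 100.
So Reno→Joplin carries 5 truckloads.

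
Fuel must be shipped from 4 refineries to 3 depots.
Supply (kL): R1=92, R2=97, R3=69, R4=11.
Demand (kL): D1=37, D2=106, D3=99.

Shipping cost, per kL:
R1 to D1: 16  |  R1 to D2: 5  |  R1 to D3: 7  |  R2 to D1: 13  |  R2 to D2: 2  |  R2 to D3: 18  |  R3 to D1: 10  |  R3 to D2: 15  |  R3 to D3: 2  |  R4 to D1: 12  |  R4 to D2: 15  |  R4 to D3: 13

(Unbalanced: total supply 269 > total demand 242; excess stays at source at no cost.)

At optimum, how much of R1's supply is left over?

An optimal plan:
  R1–D2: 9 kL
  R1–D3: 56 kL
  R2–D2: 97 kL
  R3–D1: 26 kL
  R3–D3: 43 kL
  R4–D1: 11 kL
Total cost = 1109.
R1 ships 65 of its 92, leaving 27.

27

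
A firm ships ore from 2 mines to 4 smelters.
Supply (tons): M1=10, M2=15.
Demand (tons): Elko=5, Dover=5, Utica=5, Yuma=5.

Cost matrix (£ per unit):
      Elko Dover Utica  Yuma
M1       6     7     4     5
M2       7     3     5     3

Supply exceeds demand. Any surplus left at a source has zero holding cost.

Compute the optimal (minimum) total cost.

An optimal shipping plan:
  M1→Elko: 5 × £6 = £30
  M1→Utica: 5 × £4 = £20
  M2→Dover: 5 × £3 = £15
  M2→Yuma: 5 × £3 = £15
Total = 30 + 20 + 15 + 15 = £80.
(Supply check: M1 ships 10; M2 ships 10.)

80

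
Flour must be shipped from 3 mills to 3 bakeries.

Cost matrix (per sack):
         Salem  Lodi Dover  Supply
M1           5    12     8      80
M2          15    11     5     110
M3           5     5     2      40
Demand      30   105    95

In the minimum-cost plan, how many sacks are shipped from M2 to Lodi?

Optimal shipments:
  M1→Salem: 30 × 5 = 150
  M1→Lodi: 50 × 12 = 600
  M2→Lodi: 15 × 11 = 165
  M2→Dover: 95 × 5 = 475
  M3→Lodi: 40 × 5 = 200
Total cost = 1590.
So M2→Lodi carries 15 sacks.

15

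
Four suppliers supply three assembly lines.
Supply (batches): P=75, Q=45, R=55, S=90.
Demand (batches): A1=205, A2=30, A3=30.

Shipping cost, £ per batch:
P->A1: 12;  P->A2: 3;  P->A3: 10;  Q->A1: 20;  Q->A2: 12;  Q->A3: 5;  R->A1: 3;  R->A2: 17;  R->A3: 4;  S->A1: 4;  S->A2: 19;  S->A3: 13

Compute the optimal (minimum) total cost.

1605

One minimum-cost allocation:
  P->A1: 45 × £12 = £540
  P->A2: 30 × £3 = £90
  Q->A1: 15 × £20 = £300
  Q->A3: 30 × £5 = £150
  R->A1: 55 × £3 = £165
  S->A1: 90 × £4 = £360
Total = 540 + 90 + 300 + 150 + 165 + 360 = £1605.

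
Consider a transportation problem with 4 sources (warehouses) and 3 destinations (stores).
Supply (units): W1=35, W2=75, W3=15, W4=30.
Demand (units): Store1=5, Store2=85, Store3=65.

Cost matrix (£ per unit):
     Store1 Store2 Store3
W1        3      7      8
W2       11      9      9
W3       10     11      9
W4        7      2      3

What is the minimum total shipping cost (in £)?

A cheapest plan:
  W1–Store1: 5 units
  W1–Store2: 30 units
  W2–Store2: 25 units
  W2–Store3: 50 units
  W3–Store3: 15 units
  W4–Store2: 30 units
Total cost = £1095.
(Supply check: W1 ships 35; W2 ships 75; W3 ships 15; W4 ships 30.)

1095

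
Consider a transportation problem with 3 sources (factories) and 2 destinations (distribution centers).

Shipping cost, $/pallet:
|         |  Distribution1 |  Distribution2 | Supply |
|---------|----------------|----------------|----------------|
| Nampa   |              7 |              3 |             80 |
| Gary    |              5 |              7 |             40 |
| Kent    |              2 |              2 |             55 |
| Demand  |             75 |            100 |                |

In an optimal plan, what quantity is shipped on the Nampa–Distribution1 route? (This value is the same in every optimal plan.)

The minimum-cost plan:
  Nampa–Distribution2: 80 pallets
  Gary–Distribution1: 40 pallets
  Kent–Distribution1: 35 pallets
  Kent–Distribution2: 20 pallets
Total cost = $550.
The route Nampa→Distribution1 is not used.

0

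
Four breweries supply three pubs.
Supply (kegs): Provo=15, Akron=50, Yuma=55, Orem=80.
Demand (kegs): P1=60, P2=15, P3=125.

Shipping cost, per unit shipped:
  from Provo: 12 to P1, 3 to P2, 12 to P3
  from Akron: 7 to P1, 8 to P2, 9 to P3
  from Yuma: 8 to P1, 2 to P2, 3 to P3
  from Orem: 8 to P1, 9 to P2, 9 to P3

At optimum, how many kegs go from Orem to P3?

The minimum-cost plan:
  Provo–P2: 15 × 3 = 45
  Akron–P1: 50 × 7 = 350
  Yuma–P3: 55 × 3 = 165
  Orem–P1: 10 × 8 = 80
  Orem–P3: 70 × 9 = 630
Total cost = 1270.
So Orem→P3 carries 70 kegs.

70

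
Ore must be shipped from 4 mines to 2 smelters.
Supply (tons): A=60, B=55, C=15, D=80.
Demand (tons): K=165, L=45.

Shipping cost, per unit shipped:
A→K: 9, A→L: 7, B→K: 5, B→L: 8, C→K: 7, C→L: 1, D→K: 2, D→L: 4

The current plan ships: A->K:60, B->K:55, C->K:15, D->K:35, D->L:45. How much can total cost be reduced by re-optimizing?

Current plan cost = 60·9 + 55·5 + 15·7 + 35·2 + 45·4 = 1170.
Optimal plan:
  A–K: 30 tons
  A–L: 30 tons
  B–K: 55 tons
  C–L: 15 tons
  D–K: 80 tons
Optimal cost = 930.
Saving = 1170 − 930 = 240.

240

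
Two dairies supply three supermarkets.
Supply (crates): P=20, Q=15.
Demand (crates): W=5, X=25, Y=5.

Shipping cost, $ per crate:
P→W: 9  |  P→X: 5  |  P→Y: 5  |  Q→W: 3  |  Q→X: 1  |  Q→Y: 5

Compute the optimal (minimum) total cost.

One minimum-cost allocation:
  P to X: 15 × $5 = $75
  P to Y: 5 × $5 = $25
  Q to W: 5 × $3 = $15
  Q to X: 10 × $1 = $10
Total = 75 + 25 + 15 + 10 = $125.

125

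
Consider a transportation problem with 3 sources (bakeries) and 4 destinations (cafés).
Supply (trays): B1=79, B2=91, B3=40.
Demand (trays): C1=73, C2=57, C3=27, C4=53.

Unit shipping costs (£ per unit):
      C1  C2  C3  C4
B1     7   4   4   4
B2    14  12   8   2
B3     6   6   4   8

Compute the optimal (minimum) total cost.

One minimum-cost allocation:
  B1→C1: 22 × £7 = £154
  B1→C2: 57 × £4 = £228
  B2→C1: 11 × £14 = £154
  B2→C3: 27 × £8 = £216
  B2→C4: 53 × £2 = £106
  B3→C1: 40 × £6 = £240
Total = 154 + 228 + 154 + 216 + 106 + 240 = £1098.

1098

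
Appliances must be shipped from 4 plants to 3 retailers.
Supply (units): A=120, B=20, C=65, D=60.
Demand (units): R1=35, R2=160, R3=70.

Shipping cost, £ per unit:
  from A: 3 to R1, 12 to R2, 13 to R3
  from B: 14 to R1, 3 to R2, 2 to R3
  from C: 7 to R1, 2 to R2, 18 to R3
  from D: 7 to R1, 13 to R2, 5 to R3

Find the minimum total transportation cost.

1605

A cheapest plan:
  A->R1: 35 × £3 = £105
  A->R2: 85 × £12 = £1020
  B->R2: 10 × £3 = £30
  B->R3: 10 × £2 = £20
  C->R2: 65 × £2 = £130
  D->R3: 60 × £5 = £300
Total = 105 + 1020 + 30 + 20 + 130 + 300 = £1605.
(Supply check: A ships 120; B ships 20; C ships 65; D ships 60.)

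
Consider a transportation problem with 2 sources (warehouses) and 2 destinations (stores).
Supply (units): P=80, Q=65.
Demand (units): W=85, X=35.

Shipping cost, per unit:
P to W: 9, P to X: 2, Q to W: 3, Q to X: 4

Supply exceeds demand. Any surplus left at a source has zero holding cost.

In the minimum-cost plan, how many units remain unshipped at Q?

0

Minimum-cost shipments:
  P->W: 20 × 9 = 180
  P->X: 35 × 2 = 70
  Q->W: 65 × 3 = 195
Total cost = 445.
Q ships 65 of its 65, leaving 0.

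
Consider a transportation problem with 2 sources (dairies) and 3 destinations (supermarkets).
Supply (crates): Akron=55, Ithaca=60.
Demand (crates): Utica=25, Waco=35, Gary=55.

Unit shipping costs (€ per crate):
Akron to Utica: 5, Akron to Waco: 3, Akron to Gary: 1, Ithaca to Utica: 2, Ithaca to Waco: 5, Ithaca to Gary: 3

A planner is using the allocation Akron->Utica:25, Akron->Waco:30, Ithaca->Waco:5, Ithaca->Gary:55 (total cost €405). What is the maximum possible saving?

Current plan cost = 25·5 + 30·3 + 5·5 + 55·3 = €405.
Optimal plan:
  Akron–Waco: 35 × €3 = €105
  Akron–Gary: 20 × €1 = €20
  Ithaca–Utica: 25 × €2 = €50
  Ithaca–Gary: 35 × €3 = €105
Optimal cost = €280.
Saving = 405 − 280 = €125.

125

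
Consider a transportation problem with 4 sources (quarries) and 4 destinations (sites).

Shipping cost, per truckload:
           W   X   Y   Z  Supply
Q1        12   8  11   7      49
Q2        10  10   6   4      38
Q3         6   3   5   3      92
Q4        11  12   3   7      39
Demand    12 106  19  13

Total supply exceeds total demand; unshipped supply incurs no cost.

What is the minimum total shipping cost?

617

Optimal allocation:
  Q1 to X: 14 × 8 = 112
  Q2 to W: 12 × 10 = 120
  Q2 to Z: 13 × 4 = 52
  Q3 to X: 92 × 3 = 276
  Q4 to Y: 19 × 3 = 57
Total = 112 + 120 + 52 + 276 + 57 = 617.
(Supply check: Q1 ships 14; Q2 ships 25; Q3 ships 92; Q4 ships 19.)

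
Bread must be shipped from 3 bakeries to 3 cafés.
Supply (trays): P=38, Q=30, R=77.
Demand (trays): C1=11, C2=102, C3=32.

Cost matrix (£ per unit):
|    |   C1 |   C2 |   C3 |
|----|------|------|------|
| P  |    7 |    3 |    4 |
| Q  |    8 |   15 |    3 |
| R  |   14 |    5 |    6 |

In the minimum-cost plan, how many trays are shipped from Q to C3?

30

The minimum-cost plan:
  P→C1: 11 × £7 = £77
  P→C2: 25 × £3 = £75
  P→C3: 2 × £4 = £8
  Q→C3: 30 × £3 = £90
  R→C2: 77 × £5 = £385
Total cost = £635.
So Q→C3 carries 30 trays.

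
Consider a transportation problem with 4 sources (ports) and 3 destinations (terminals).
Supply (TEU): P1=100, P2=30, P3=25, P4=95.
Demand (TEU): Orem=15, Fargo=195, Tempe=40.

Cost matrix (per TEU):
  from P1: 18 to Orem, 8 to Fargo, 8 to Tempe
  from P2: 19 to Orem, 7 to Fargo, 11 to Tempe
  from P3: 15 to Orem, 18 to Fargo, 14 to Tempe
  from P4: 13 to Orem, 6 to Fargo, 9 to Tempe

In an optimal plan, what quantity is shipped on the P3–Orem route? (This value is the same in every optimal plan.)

Optimal shipments:
  P1→Fargo: 70 × 8 = 560
  P1→Tempe: 30 × 8 = 240
  P2→Fargo: 30 × 7 = 210
  P3→Orem: 15 × 15 = 225
  P3→Tempe: 10 × 14 = 140
  P4→Fargo: 95 × 6 = 570
Total cost = 1945.
So P3→Orem carries 15 TEU.

15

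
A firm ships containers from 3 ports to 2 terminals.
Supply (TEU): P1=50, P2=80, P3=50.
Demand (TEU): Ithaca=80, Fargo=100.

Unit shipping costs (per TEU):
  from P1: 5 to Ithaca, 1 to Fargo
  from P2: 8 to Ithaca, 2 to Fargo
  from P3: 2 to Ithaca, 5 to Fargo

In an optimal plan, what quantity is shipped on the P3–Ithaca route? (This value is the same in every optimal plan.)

50

The minimum-cost plan:
  P1–Ithaca: 30 × 5 = 150
  P1–Fargo: 20 × 1 = 20
  P2–Fargo: 80 × 2 = 160
  P3–Ithaca: 50 × 2 = 100
Total cost = 430.
So P3→Ithaca carries 50 TEU.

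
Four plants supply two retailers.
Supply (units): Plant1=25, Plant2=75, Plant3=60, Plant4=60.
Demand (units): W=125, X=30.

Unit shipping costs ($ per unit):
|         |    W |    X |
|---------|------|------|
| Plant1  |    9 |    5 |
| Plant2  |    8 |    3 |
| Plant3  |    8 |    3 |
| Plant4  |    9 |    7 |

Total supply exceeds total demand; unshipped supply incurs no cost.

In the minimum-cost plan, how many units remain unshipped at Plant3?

An optimal plan:
  Plant2->W: 45 units
  Plant2->X: 30 units
  Plant3->W: 60 units
  Plant4->W: 20 units
Total cost = $1110.
Plant3 ships 60 of its 60, leaving 0.

0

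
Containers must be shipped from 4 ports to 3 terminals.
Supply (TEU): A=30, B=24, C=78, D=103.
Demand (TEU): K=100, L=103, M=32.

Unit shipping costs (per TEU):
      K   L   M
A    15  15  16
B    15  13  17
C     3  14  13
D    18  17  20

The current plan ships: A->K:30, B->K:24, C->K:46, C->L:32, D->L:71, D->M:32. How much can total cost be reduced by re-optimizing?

438

Current plan cost = 30·15 + 24·15 + 46·3 + 32·14 + 71·17 + 32·20 = 3243.
Optimal plan:
  A->M: 30 × 16 = 480
  B->L: 24 × 13 = 312
  C->K: 78 × 3 = 234
  D->K: 22 × 18 = 396
  D->L: 79 × 17 = 1343
  D->M: 2 × 20 = 40
Optimal cost = 2805.
Saving = 3243 − 2805 = 438.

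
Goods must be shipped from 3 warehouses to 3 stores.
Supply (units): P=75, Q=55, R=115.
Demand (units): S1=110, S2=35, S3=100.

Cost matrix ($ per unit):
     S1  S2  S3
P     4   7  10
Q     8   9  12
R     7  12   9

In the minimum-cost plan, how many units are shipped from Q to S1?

20

Solving gives:
  P–S1: 75 × $4 = $300
  Q–S1: 20 × $8 = $160
  Q–S2: 35 × $9 = $315
  R–S1: 15 × $7 = $105
  R–S3: 100 × $9 = $900
Total cost = $1780.
So Q→S1 carries 20 units.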